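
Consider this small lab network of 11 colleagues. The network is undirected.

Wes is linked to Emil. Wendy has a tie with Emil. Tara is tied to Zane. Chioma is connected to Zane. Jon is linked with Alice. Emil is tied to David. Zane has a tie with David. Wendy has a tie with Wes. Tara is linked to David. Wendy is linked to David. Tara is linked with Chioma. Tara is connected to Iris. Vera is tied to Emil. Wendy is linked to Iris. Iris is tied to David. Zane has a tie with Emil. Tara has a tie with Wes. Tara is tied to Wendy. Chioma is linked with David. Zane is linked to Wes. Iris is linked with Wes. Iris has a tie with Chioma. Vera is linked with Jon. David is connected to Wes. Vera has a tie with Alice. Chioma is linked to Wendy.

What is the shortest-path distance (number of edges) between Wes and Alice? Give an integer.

3

One shortest route is Wes – Emil – Vera – Alice, which uses 3 edges, and at distance 2 from Wes we only reach {Chioma, Vera}, which does not include Alice. So d(Wes,Alice) = 3.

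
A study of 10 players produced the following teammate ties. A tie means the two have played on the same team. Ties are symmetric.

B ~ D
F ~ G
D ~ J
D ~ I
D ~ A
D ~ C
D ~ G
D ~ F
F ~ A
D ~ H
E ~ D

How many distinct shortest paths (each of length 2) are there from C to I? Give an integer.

1

The shortest distance is 2, and the only length-2 path is C–D–I. So there is exactly 1 shortest path.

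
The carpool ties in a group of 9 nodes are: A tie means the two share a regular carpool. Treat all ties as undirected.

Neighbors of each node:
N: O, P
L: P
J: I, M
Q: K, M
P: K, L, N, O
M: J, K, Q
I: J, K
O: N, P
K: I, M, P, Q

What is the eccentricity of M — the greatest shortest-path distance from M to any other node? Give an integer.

3

Distances from M: I:2, J:1, K:1, L:3, N:3, O:3, P:2, Q:1.
The largest is 3 (to L, O, and N), so the eccentricity of M is 3.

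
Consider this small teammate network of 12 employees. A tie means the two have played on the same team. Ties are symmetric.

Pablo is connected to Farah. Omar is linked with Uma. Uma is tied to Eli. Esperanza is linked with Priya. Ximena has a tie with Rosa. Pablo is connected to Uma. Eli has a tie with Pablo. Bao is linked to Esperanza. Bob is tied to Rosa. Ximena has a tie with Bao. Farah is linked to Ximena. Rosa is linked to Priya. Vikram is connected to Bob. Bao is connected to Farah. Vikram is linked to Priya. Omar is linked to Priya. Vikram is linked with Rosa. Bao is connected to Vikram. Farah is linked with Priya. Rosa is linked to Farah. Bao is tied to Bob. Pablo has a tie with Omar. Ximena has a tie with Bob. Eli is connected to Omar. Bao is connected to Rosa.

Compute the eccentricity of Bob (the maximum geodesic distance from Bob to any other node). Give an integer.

4

Distances from Bob: Bao:1, Eli:4, Esperanza:2, Farah:2, Omar:3, Pablo:3, Priya:2, Rosa:1, Uma:4, Vikram:1, Ximena:1.
The largest is 4 (to Eli and Uma), so the eccentricity of Bob is 4.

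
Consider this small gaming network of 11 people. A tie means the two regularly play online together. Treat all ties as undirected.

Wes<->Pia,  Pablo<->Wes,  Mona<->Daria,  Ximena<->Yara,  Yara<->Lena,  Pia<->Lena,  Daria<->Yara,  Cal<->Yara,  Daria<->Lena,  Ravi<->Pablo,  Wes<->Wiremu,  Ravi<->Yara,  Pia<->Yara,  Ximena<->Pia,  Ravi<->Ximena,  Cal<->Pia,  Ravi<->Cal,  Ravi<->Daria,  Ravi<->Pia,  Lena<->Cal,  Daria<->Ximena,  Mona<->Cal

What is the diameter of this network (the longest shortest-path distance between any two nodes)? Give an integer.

Eccentricity of each node (its greatest distance to any other): Cal:3, Daria:4, Lena:3, Mona:4, Pablo:3, Pia:2, Ravi:3, Wes:3, Wiremu:4, Ximena:3, Yara:3.
The maximum eccentricity is 4, realized for instance by the pair Mona–Wiremu via Mona – Cal – Pia – Wes – Wiremu. So the diameter is 4.

4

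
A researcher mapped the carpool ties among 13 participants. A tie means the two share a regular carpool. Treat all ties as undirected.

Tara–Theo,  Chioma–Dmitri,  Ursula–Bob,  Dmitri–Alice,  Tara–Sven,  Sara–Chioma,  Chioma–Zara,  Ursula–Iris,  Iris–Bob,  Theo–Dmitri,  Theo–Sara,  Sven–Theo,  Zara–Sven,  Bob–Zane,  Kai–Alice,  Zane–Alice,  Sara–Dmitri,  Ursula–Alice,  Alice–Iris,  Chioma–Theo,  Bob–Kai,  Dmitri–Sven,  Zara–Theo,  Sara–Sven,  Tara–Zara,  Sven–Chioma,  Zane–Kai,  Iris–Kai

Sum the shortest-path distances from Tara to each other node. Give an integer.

33

Distances from Tara: Alice:3, Bob:5, Chioma:2, Dmitri:2, Iris:4, Kai:4, Sara:2, Sven:1, Theo:1, Ursula:4, Zane:4, Zara:1.
Sum = 3 + 5 + 2 + 2 + 4 + 4 + 2 + 1 + 1 + 4 + 4 + 1 = 33.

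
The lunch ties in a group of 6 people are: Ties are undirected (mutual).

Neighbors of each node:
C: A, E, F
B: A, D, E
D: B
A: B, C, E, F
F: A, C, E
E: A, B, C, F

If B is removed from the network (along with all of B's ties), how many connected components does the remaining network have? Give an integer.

Without B, the remaining ties split the others into: {A, C, E, F}; {D}.
That's 2 separate components.

2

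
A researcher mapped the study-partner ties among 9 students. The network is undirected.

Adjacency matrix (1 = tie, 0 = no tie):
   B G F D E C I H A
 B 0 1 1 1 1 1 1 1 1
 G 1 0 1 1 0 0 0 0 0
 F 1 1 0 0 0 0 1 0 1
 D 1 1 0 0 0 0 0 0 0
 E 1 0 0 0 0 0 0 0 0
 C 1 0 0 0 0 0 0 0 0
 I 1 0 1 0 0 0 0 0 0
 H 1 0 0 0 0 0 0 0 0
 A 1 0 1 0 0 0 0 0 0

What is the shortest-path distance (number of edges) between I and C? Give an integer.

One shortest route is I – B – C, which uses 2 edges, and I and C are not directly tied, so nothing shorter exists. So d(I,C) = 2.

2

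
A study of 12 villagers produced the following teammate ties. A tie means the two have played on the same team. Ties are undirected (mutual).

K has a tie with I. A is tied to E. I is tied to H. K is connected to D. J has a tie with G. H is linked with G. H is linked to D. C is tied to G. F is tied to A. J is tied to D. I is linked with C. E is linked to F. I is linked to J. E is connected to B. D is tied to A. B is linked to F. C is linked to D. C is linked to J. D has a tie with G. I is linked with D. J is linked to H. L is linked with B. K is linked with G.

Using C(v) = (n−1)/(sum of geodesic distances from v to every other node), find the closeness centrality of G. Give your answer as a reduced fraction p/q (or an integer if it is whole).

11/24

Distances from G: A:2, B:4, C:1, D:1, E:3, F:3, H:1, I:2, J:1, K:1, L:5. Sum = 24.
n = 12, so closeness = 11/24.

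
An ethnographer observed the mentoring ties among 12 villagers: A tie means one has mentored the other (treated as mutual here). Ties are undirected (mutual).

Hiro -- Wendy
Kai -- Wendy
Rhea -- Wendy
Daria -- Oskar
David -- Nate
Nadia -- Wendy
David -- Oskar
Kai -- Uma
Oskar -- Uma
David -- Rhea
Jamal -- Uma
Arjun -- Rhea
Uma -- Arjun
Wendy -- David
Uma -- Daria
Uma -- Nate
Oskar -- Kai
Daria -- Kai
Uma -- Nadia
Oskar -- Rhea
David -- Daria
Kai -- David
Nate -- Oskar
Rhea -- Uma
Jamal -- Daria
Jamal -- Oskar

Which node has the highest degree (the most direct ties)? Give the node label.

Uma

Degrees — Arjun:2, Daria:5, David:6, Hiro:1, Jamal:3, Kai:5, Nadia:2, Nate:3, Oskar:7, Rhea:5, Uma:8, Wendy:5.
The maximum is 8, attained only by Uma.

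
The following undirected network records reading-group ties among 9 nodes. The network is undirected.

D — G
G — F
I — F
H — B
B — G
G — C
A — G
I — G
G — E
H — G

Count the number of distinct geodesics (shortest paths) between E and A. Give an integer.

1

The shortest distance is 2, and the only length-2 path is E–G–A. So there is exactly 1 shortest path.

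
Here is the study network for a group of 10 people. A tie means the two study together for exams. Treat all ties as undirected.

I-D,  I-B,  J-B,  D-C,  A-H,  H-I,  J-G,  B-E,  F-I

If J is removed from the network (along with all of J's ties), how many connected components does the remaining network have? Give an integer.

2

Without J, the remaining ties split the others into: {A, B, C, D, E, F, H, I}; {G}.
That's 2 separate components.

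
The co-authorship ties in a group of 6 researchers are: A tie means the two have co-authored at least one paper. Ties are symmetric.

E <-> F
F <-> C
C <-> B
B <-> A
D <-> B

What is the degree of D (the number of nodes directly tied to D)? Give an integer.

1

D is directly tied to B. That is 1 neighbor, so the degree of D is 1.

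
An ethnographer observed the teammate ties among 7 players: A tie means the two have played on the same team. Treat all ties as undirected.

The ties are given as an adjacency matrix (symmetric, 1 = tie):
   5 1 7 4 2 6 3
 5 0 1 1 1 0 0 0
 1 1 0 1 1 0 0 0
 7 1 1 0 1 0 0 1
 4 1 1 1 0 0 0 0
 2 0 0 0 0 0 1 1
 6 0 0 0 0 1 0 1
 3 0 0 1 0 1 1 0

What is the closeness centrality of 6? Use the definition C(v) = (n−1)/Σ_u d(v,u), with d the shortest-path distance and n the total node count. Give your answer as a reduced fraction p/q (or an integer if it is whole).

Distances from 6: 1:3, 2:1, 3:1, 4:3, 5:3, 7:2. Sum = 13.
n = 7, so closeness = 6/13.

6/13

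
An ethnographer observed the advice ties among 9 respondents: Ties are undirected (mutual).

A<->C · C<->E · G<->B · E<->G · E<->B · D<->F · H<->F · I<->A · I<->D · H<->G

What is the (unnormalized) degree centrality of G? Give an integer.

G is directly tied to B, E, and H. That is 3 neighbors, so the degree of G is 3.

3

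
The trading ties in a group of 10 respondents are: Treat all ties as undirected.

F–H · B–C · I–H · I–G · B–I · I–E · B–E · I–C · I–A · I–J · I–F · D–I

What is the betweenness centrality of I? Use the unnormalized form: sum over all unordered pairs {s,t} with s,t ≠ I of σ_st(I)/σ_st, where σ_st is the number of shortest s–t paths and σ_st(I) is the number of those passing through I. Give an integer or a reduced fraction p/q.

65/2

Pairs whose geodesics pass through I — H–C: 1; H–D: 1; H–J: 1; H–G: 1; H–A: 1; H–B: 1; H–E: 1; C–D: 1; C–J: 1; C–F: 1; C–G: 1; C–A: 1; C–E: 1/2; D–J: 1 … (+19 more pairs).
All other pairs contribute 0.
Summing the contributions gives betweenness(I) = 65/2.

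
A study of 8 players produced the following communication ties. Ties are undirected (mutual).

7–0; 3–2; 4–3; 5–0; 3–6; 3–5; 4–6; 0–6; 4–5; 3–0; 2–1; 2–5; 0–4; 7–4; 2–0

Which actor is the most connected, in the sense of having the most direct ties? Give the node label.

Degrees — 0:6, 1:1, 2:4, 3:5, 4:5, 5:4, 6:3, 7:2.
The maximum is 6, attained only by 0.

0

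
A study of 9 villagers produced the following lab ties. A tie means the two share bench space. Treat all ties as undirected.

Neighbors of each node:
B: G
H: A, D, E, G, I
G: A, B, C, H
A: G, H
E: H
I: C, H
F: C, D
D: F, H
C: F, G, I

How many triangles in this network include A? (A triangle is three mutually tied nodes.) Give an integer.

1

A's neighbors: G and H.
Neighbor pairs that are themselves tied: A–G–H. Each forms one triangle with A, for 1 in total.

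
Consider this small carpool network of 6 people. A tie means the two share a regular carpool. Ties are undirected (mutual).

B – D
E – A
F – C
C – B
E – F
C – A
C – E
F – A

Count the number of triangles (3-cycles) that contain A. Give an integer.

A's neighbors: C, E, and F.
Neighbor pairs that are themselves tied: A–C–E; A–C–F; A–E–F. Each forms one triangle with A, for 3 in total.

3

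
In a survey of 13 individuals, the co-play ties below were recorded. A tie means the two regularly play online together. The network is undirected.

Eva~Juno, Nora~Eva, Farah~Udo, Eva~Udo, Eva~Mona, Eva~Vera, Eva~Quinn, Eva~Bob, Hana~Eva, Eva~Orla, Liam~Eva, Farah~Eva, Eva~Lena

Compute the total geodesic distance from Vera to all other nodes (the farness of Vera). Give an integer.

Distances from Vera: Bob:2, Eva:1, Farah:2, Hana:2, Juno:2, Lena:2, Liam:2, Mona:2, Nora:2, Orla:2, Quinn:2, Udo:2.
Sum = 2 + 1 + 2 + 2 + 2 + 2 + 2 + 2 + 2 + 2 + 2 + 2 = 23.

23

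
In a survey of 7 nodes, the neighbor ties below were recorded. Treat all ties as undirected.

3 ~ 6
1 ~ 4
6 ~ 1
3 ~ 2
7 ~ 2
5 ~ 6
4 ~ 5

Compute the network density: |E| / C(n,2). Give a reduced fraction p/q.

1/3

There are 7 edges and 7 nodes, so the maximum possible is C(7,2) = 21.
Density = 7/21 = 1/3.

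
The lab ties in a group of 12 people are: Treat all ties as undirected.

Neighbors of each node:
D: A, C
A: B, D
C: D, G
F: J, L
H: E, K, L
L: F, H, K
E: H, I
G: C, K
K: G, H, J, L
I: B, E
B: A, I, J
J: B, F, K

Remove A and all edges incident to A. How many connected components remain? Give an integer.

1

A's neighbors (B and D) remain reachable from one another through other ties, so the rest of the network stays in one piece.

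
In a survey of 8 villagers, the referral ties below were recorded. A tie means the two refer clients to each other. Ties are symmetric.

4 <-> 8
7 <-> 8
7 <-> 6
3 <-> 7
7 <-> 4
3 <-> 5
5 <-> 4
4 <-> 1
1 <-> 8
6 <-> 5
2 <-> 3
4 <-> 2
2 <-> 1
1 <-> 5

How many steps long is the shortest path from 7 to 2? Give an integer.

One shortest route is 7 – 4 – 2, which uses 2 edges, and 7 and 2 are not directly tied, so nothing shorter exists. So d(7,2) = 2.

2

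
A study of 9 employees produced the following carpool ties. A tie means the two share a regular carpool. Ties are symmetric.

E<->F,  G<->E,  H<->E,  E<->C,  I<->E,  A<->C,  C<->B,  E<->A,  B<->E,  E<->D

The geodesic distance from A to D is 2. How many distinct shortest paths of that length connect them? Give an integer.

1

The shortest distance is 2, and the only length-2 path is A–E–D. So there is exactly 1 shortest path.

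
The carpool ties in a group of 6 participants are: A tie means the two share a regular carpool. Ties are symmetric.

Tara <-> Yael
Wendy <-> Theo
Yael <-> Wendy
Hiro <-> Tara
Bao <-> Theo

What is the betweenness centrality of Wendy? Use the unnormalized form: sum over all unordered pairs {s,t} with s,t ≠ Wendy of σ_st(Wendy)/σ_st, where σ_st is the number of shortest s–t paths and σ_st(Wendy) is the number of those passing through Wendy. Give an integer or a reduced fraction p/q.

Pairs whose geodesics pass through Wendy — Yael–Bao: 1; Yael–Theo: 1; Tara–Bao: 1; Tara–Theo: 1; Hiro–Bao: 1; Hiro–Theo: 1.
All other pairs contribute 0.
Summing the contributions gives betweenness(Wendy) = 6.

6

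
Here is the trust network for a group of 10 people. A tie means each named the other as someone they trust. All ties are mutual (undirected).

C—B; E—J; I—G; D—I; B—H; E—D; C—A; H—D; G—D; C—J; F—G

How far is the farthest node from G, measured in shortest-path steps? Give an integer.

5

Distances from G: A:5, B:3, C:4, D:1, E:2, F:1, H:2, I:1, J:3.
The largest is 5 (to A), so the eccentricity of G is 5.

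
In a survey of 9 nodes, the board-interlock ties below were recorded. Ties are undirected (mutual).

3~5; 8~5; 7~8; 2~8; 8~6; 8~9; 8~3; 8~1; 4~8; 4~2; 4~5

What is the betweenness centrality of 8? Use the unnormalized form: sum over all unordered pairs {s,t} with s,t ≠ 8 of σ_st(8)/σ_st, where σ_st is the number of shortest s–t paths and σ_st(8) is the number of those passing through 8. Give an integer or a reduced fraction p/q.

Pairs whose geodesics pass through 8 — 6–3: 1; 6–9: 1; 6–4: 1; 6–5: 1; 6–7: 1; 6–2: 1; 6–1: 1; 3–9: 1; 3–4: 1/2; 3–7: 1; 3–2: 1; 3–1: 1; 9–4: 1; 9–5: 1 … (+11 more pairs).
All other pairs contribute 0.
Summing the contributions gives betweenness(8) = 24.

24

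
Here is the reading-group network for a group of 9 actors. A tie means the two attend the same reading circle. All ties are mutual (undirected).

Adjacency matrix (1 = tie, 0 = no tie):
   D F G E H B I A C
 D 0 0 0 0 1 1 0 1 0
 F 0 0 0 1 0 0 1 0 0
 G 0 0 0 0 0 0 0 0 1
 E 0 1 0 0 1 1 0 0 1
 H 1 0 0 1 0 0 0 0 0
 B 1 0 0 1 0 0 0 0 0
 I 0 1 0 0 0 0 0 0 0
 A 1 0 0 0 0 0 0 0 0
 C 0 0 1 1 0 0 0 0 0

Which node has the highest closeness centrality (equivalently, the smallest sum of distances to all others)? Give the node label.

E

Farness (sum of distances to all others) for each node — A:26, B:16, C:18, D:19, E:13, F:18, G:25, H:16, I:25.
The smallest farness is 13, for E, so E has the highest closeness.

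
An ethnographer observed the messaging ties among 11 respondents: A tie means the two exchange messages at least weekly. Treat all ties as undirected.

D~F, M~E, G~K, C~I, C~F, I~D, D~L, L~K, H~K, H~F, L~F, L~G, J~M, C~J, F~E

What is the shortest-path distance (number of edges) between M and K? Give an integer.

4

One shortest route is M – E – F – H – K, which uses 4 edges, and at distance 3 from M we only reach {D, H, I, L}, which does not include K. So d(M,K) = 4.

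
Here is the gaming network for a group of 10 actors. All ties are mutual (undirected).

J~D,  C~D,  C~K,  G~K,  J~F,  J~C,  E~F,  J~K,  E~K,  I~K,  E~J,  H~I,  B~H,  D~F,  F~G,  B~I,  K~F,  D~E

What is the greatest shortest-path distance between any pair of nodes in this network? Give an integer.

4

Eccentricity of each node (its greatest distance to any other): B:4, C:3, D:4, E:3, F:3, G:3, H:4, I:3, J:3, K:2.
The maximum eccentricity is 4, realized for instance by the pair H–D via H – I – K – E – D. So the diameter is 4.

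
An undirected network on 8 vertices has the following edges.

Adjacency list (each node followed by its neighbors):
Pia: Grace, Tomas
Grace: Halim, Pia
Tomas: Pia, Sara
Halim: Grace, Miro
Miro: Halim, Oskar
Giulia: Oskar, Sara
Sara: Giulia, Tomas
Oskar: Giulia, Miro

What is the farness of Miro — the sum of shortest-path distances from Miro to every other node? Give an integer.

16

Distances from Miro: Giulia:2, Grace:2, Halim:1, Oskar:1, Pia:3, Sara:3, Tomas:4.
Sum = 2 + 2 + 1 + 1 + 3 + 3 + 4 = 16.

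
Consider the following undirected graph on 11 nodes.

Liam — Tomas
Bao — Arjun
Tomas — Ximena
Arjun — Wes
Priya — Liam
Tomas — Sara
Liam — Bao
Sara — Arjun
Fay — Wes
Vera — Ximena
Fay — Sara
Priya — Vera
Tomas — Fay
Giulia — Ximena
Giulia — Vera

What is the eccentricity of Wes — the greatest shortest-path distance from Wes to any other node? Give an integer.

Distances from Wes: Arjun:1, Bao:2, Fay:1, Giulia:4, Liam:3, Priya:4, Sara:2, Tomas:2, Vera:4, Ximena:3.
The largest is 4 (to Giulia, Vera, and Priya), so the eccentricity of Wes is 4.

4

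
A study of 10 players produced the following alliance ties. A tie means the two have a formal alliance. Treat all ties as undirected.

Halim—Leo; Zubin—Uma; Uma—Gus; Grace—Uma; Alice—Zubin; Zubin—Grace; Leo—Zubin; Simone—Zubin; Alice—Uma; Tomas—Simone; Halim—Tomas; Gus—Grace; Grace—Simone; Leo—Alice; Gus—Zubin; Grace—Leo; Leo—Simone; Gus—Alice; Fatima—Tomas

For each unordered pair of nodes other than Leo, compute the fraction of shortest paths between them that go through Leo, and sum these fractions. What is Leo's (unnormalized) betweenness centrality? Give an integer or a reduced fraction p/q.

Pairs whose geodesics pass through Leo — Uma–Halim: 3/3; Zubin–Halim: 1; Grace–Alice: 1/4; Grace–Halim: 1; Alice–Simone: 1/2; Alice–Fatima: 2/3; Alice–Tomas: 2/3; Alice–Halim: 1; Simone–Halim: 1/2; Gus–Halim: 3/3.
All other pairs contribute 0.
Summing the contributions gives betweenness(Leo) = 91/12.

91/12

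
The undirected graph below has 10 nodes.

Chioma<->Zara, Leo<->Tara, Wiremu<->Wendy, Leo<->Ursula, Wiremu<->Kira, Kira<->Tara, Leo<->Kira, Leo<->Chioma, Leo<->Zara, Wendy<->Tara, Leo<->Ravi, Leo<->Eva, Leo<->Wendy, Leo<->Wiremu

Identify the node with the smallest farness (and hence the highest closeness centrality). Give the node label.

Farness (sum of distances to all others) for each node — Chioma:16, Eva:17, Kira:15, Leo:9, Ravi:17, Tara:15, Ursula:17, Wendy:15, Wiremu:15, Zara:16.
The smallest farness is 9, for Leo, so Leo has the highest closeness.

Leo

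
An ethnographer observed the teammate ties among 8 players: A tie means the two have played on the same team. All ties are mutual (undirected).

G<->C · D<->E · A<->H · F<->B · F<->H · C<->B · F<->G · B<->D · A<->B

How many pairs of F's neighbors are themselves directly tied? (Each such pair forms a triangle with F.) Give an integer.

0

F's neighbors are B, G, and H, but none of them are tied to each other, so no triangle contains F.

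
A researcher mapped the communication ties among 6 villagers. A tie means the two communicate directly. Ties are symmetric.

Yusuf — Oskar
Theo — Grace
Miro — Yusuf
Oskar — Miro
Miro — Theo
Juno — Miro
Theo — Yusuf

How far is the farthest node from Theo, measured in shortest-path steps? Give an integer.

2

Distances from Theo: Grace:1, Juno:2, Miro:1, Oskar:2, Yusuf:1.
The largest is 2 (to Oskar and Juno), so the eccentricity of Theo is 2.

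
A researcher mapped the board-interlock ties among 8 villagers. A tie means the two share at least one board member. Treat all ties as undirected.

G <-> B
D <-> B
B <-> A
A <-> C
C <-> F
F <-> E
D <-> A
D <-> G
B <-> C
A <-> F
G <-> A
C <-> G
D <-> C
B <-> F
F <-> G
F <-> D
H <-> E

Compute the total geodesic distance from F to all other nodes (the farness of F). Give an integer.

Distances from F: A:1, B:1, C:1, D:1, E:1, G:1, H:2.
Sum = 1 + 1 + 1 + 1 + 1 + 1 + 2 = 8.

8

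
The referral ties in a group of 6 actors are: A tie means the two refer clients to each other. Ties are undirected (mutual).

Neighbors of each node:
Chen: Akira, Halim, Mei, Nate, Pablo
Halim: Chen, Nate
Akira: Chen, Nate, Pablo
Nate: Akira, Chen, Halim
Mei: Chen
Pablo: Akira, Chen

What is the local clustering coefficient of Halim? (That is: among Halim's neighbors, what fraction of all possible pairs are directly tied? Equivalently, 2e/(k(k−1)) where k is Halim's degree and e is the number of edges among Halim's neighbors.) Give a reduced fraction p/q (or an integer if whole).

1

Halim's neighbors: Chen and Nate (k = 2).
Possible neighbor pairs: C(2,2) = 1. Edges among them: Chen–Nate → e = 1.
Clustering(Halim) = 1/1.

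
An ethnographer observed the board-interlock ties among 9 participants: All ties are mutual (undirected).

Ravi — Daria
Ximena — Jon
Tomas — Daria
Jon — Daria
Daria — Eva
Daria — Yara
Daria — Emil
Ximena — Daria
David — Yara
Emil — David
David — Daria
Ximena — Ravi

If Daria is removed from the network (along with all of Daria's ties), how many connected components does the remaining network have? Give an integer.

4

Without Daria, the remaining ties split the others into: {David, Emil, Yara}; {Jon, Ravi, Ximena}; {Eva}; {Tomas}.
That's 4 separate components.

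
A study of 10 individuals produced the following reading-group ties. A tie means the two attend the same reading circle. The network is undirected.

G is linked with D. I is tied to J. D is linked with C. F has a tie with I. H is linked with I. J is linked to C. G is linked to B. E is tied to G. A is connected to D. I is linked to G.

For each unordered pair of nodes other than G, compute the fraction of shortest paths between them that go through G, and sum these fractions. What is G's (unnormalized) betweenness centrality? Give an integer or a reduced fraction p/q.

21

Pairs whose geodesics pass through G — F–D: 1; F–B: 1; F–E: 1; F–A: 1; C–B: 1; C–E: 1; D–B: 1; D–I: 1; D–E: 1; D–H: 1; J–B: 1; J–E: 1; B–I: 1; B–E: 1 … (+7 more pairs).
All other pairs contribute 0.
Summing the contributions gives betweenness(G) = 21.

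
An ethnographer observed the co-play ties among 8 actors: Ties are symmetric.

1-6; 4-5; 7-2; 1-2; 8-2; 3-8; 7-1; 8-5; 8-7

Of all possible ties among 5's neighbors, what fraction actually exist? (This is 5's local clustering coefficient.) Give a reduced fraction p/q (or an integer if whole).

5's neighbors: 4 and 8 (k = 2).
Possible neighbor pairs: C(2,2) = 1. Edges among them: none → e = 0.
Clustering(5) = 0/1.

0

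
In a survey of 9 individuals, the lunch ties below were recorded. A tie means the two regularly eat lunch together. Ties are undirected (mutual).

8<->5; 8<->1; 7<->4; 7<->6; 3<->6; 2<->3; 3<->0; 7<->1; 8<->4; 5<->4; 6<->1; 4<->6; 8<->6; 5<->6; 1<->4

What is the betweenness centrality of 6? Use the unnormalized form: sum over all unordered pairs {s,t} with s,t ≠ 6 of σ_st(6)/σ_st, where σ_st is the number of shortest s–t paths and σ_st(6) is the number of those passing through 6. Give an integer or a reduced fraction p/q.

Pairs whose geodesics pass through 6 — 7–8: 1/3; 7–5: 1/2; 7–2: 1; 7–3: 1; 7–0: 1; 8–2: 1; 8–3: 1; 8–0: 1; 1–5: 1/3; 1–2: 1; 1–3: 1; 1–0: 1; 5–2: 1; 5–3: 1 … (+4 more pairs).
All other pairs contribute 0.
Summing the contributions gives betweenness(6) = 97/6.

97/6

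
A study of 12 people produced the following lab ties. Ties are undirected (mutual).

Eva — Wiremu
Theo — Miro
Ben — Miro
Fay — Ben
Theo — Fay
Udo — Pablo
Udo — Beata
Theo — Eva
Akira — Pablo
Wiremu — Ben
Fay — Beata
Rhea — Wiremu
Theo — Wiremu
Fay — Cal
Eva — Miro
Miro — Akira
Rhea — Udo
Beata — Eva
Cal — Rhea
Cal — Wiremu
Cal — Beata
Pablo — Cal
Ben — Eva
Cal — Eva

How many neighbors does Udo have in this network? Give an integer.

3

Udo is directly tied to Beata, Pablo, and Rhea. That is 3 neighbors, so the degree of Udo is 3.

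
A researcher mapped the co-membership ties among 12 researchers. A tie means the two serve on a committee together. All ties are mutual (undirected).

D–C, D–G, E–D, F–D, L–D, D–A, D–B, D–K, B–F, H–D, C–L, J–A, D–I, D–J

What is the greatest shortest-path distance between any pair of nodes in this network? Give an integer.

2

Eccentricity of each node (its greatest distance to any other): A:2, B:2, C:2, D:1, E:2, F:2, G:2, H:2, I:2, J:2, K:2, L:2.
The maximum eccentricity is 2, realized for instance by the pair C–J via C – D – J. So the diameter is 2.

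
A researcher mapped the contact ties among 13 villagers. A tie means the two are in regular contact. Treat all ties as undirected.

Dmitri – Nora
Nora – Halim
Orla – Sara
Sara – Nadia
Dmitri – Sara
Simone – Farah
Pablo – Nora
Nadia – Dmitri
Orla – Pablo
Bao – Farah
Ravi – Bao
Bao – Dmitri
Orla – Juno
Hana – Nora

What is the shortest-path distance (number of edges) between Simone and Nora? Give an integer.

4

One shortest route is Simone – Farah – Bao – Dmitri – Nora, which uses 4 edges, and at distance 3 from Simone we only reach {Dmitri, Ravi}, which does not include Nora. So d(Simone,Nora) = 4.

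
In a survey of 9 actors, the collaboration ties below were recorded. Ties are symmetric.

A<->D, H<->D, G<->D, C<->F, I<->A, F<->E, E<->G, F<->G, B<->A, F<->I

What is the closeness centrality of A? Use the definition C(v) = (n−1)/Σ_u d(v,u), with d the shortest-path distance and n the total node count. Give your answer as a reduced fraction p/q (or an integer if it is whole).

Distances from A: B:1, C:3, D:1, E:3, F:2, G:2, H:2, I:1. Sum = 15.
n = 9, so closeness = 8/15.

8/15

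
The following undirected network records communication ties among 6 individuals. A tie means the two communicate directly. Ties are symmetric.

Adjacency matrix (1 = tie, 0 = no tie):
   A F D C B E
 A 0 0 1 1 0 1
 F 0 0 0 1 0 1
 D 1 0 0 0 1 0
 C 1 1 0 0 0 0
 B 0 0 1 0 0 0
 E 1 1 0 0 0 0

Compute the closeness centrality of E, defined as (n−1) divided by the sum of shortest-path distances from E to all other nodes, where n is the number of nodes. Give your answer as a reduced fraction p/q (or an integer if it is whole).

Distances from E: A:1, B:3, C:2, D:2, F:1. Sum = 9.
n = 6, so closeness = 5/9.

5/9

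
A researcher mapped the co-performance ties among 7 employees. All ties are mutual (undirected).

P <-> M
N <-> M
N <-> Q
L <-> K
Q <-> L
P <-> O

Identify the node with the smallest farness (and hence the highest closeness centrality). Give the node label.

Farness (sum of distances to all others) for each node — K:21, L:16, M:13, N:12, O:21, P:16, Q:13.
The smallest farness is 12, for N, so N has the highest closeness.

N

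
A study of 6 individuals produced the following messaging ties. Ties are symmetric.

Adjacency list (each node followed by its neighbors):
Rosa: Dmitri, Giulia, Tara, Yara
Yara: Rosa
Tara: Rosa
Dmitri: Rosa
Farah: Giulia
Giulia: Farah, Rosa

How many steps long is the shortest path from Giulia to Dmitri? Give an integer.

One shortest route is Giulia – Rosa – Dmitri, which uses 2 edges, and Giulia and Dmitri are not directly tied, so nothing shorter exists. So d(Giulia,Dmitri) = 2.

2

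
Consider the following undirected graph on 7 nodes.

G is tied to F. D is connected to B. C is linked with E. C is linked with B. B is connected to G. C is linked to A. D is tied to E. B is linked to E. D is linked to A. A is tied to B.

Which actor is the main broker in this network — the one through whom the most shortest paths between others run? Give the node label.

B

Unnormalized betweenness of each node: A:1/3, B:26/3, C:1/3, D:1/3, E:1/3, F:0, G:5.
B has the largest value, 26/3, making it the main broker — the node through which the most shortest paths run.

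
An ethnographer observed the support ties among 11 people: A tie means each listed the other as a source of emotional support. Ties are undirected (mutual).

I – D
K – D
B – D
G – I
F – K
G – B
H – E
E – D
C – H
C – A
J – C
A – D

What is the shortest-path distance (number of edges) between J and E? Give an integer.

3

One shortest route is J – C – H – E, which uses 3 edges, and at distance 2 from J we only reach {A, H}, which does not include E. So d(J,E) = 3.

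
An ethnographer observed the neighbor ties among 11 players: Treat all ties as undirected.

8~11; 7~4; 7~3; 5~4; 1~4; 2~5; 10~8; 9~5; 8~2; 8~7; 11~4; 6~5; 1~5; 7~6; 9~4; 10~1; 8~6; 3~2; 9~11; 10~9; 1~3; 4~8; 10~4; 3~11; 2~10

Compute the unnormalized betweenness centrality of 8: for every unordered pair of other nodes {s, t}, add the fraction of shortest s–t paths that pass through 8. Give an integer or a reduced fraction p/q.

Pairs whose geodesics pass through 8 — 2–7: 1/2; 2–6: 1/2; 2–11: 1/2; 2–4: 1/3; 7–10: 1/2; 7–11: 1/3; 10–6: 1; 10–11: 1/3; 6–11: 1; 6–4: 1/3.
All other pairs contribute 0.
Summing the contributions gives betweenness(8) = 16/3.

16/3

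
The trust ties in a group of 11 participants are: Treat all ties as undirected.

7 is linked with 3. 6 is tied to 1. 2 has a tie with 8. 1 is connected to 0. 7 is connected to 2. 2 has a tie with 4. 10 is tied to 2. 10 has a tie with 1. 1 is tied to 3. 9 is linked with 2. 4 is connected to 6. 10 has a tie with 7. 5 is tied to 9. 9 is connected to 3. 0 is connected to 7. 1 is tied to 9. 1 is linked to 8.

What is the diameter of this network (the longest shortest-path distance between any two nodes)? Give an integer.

Eccentricity of each node (its greatest distance to any other): 0:3, 1:2, 2:2, 3:3, 4:3, 5:3, 6:3, 7:3, 8:3, 9:2, 10:3.
The maximum eccentricity is 3, realized for instance by the pair 7–5 via 7 – 3 – 9 – 5. So the diameter is 3.

3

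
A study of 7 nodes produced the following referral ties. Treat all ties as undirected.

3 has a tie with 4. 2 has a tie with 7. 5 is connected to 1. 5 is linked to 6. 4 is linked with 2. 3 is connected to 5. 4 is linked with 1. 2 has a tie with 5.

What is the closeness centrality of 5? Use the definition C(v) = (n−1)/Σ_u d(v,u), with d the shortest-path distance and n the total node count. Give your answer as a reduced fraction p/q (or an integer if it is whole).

Distances from 5: 1:1, 2:1, 3:1, 4:2, 6:1, 7:2. Sum = 8.
n = 7, so closeness = 6/8 = 3/4.

3/4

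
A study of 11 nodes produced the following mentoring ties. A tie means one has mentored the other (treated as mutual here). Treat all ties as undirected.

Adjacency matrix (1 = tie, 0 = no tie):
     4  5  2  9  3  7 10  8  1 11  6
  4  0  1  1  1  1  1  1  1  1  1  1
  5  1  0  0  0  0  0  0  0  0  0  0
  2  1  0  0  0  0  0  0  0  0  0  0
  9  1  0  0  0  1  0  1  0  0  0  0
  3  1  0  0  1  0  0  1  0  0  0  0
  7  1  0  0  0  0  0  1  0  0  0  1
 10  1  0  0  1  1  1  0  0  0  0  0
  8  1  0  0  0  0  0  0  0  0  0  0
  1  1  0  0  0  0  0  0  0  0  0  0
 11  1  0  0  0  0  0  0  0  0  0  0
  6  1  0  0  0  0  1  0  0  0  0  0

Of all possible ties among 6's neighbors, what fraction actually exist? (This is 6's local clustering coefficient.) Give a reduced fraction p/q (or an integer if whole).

6's neighbors: 4 and 7 (k = 2).
Possible neighbor pairs: C(2,2) = 1. Edges among them: 4–7 → e = 1.
Clustering(6) = 1/1.

1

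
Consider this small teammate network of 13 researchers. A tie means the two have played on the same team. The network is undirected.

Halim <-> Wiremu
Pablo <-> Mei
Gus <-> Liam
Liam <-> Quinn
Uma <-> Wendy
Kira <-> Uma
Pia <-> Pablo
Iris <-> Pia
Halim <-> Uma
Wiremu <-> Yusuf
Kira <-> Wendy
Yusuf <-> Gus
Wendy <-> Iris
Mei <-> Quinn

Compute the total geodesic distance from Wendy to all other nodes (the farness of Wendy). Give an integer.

Distances from Wendy: Gus:5, Halim:2, Iris:1, Kira:1, Liam:6, Mei:4, Pablo:3, Pia:2, Quinn:5, Uma:1, Wiremu:3, Yusuf:4.
Sum = 5 + 2 + 1 + 1 + 6 + 4 + 3 + 2 + 5 + 1 + 3 + 4 = 37.

37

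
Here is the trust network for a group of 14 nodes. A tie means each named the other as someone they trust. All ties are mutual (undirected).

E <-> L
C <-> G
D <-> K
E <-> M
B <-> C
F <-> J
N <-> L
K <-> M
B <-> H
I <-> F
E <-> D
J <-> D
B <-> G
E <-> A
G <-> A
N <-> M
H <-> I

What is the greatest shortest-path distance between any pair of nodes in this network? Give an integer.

6

Eccentricity of each node (its greatest distance to any other): A:4, B:5, C:5, D:4, E:4, F:5, G:4, H:6, I:6, J:5, K:5, L:5, M:5, N:6.
The maximum eccentricity is 6, realized for instance by the pair N–H via N – M – E – A – G – B – H. So the diameter is 6.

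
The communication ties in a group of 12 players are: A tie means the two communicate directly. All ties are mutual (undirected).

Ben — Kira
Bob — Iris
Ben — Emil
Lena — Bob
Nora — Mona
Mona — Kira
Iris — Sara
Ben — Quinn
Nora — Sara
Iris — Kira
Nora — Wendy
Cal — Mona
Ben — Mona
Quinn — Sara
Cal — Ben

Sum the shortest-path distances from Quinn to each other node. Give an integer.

Distances from Quinn: Ben:1, Bob:3, Cal:2, Emil:2, Iris:2, Kira:2, Lena:4, Mona:2, Nora:2, Sara:1, Wendy:3.
Sum = 1 + 3 + 2 + 2 + 2 + 2 + 4 + 2 + 2 + 1 + 3 = 24.

24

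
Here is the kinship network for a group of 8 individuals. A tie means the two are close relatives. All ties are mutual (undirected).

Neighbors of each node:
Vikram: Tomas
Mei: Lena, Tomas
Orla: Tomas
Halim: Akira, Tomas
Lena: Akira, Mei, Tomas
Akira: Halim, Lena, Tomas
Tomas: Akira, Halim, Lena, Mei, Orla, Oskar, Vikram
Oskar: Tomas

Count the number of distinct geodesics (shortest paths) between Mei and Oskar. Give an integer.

1

The shortest distance is 2, and the only length-2 path is Mei–Tomas–Oskar. So there is exactly 1 shortest path.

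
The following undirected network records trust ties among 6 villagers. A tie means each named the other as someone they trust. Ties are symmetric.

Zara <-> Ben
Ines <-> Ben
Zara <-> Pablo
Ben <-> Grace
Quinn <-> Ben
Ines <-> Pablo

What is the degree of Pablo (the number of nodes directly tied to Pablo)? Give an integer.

Pablo is directly tied to Ines and Zara. That is 2 neighbors, so the degree of Pablo is 2.

2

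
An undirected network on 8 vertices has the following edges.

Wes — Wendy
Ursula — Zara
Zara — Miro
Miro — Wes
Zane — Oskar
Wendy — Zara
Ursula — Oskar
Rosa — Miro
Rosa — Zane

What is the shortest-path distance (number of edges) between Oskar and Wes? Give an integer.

4

One shortest route is Oskar – Ursula – Zara – Miro – Wes, which uses 4 edges, and at distance 3 from Oskar we only reach {Miro, Wendy}, which does not include Wes. So d(Oskar,Wes) = 4.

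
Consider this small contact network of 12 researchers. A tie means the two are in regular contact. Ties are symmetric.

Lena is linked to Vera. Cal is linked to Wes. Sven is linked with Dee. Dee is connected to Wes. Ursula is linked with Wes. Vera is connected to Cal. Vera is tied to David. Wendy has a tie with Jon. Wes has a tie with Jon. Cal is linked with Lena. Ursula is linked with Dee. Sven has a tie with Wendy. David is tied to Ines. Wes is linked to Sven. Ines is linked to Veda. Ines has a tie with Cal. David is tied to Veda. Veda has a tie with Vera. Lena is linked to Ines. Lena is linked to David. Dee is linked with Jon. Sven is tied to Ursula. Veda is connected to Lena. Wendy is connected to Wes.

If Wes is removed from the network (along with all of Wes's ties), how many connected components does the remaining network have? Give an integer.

Without Wes, the remaining ties split the others into: {Dee, Jon, Sven, Ursula, Wendy}; {Cal, David, Ines, Lena, Veda, Vera}.
That's 2 separate components.

2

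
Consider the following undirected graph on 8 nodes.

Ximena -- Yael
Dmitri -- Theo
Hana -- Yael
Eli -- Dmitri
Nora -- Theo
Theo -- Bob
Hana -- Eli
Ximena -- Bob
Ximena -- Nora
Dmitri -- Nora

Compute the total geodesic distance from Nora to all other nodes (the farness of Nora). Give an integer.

Distances from Nora: Bob:2, Dmitri:1, Eli:2, Hana:3, Theo:1, Ximena:1, Yael:2.
Sum = 2 + 1 + 2 + 3 + 1 + 1 + 2 = 12.

12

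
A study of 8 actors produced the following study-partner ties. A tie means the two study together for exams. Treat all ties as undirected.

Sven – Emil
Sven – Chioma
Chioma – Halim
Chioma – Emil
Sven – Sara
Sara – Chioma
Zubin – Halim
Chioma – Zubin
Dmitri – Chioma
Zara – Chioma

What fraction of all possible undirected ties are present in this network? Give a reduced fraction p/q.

5/14

There are 10 edges and 8 nodes, so the maximum possible is C(8,2) = 28.
Density = 10/28 = 5/14.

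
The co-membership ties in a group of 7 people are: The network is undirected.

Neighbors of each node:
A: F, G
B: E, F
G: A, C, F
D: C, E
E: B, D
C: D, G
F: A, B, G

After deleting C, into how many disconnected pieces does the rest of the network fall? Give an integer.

C's neighbors (D and G) remain reachable from one another through other ties, so the rest of the network stays in one piece.

1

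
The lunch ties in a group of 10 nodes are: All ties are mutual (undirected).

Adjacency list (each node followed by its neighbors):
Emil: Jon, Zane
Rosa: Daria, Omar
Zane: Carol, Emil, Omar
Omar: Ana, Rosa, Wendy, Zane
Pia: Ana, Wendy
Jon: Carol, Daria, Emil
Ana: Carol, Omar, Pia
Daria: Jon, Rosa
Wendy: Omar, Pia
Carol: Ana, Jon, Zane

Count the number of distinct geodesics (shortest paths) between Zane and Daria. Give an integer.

The shortest distance is 3. The length-3 paths are: Zane–Emil–Jon–Daria; Zane–Carol–Jon–Daria; Zane–Omar–Rosa–Daria.
That gives 3 distinct shortest paths.

3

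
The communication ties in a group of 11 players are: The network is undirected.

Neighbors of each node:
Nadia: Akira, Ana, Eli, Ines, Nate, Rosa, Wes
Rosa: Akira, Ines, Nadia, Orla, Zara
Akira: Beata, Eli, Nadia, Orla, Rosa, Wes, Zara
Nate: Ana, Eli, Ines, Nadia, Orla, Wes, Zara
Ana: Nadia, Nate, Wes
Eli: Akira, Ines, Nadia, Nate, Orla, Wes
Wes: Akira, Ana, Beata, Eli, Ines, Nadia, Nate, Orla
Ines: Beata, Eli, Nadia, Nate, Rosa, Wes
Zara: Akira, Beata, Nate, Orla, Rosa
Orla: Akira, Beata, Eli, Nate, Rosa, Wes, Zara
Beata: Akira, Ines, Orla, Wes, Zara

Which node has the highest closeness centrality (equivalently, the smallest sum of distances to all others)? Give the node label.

Farness (sum of distances to all others) for each node — Akira:13, Ana:17, Beata:15, Eli:14, Ines:14, Nadia:13, Nate:13, Orla:13, Rosa:15, Wes:12, Zara:15.
The smallest farness is 12, for Wes, so Wes has the highest closeness.

Wes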